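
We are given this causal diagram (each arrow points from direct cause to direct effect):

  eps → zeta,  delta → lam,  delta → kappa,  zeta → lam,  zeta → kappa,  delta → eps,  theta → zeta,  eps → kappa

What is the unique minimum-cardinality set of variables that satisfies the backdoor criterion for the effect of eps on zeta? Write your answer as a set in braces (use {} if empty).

{}

Variables eligible for adjustment (non-descendants of eps, excluding eps and zeta): {delta, theta}.
Backdoor paths from eps to zeta:
  P1: eps <- delta -> lam <- zeta
  P2: eps <- delta -> kappa <- zeta
Each backdoor path contains an unconditioned collider, so every path is already blocked with the empty conditioning set:
  P1: blocked at collider lam (neither it nor any descendant is in the conditioning set).
  P2: blocked at collider kappa (neither it nor any descendant is in the conditioning set).
The empty set is therefore the unique smallest valid set.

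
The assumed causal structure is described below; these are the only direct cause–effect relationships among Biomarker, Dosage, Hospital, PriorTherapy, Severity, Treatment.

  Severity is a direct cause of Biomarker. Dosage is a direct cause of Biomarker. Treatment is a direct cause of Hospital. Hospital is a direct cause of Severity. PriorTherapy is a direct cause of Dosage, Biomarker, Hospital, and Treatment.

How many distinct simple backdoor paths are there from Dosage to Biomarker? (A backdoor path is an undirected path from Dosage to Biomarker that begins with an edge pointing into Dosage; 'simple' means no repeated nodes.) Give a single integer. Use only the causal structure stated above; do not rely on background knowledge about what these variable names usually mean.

3

A backdoor path from Dosage to Biomarker is any simple undirected path whose first edge points into Dosage (i.e. leaves Dosage via a parent).
Parents of Dosage: {PriorTherapy}.
Enumerating:
  P1: Dosage <- PriorTherapy -> Treatment -> Hospital -> Severity -> Biomarker
  P2: Dosage <- PriorTherapy -> Hospital -> Severity -> Biomarker
  P3: Dosage <- PriorTherapy -> Biomarker
That exhausts the simple backdoor paths. Count: 3.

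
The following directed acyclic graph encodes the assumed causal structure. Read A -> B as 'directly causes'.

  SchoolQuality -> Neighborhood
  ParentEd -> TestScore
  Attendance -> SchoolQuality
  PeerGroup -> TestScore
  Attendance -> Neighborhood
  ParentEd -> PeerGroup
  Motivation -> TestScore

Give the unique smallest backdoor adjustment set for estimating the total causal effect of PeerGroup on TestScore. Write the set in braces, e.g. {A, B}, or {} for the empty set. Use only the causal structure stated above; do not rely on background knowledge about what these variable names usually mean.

Variables eligible for adjustment (non-descendants of PeerGroup, excluding PeerGroup and TestScore): {Attendance, Motivation, Neighborhood, ParentEd, SchoolQuality}.
Backdoor paths from PeerGroup to TestScore:
  P1: PeerGroup <- ParentEd -> TestScore
The empty set is not sufficient: P1 (PeerGroup <- ParentEd -> TestScore) has no collider blocking it and no conditioned non-collider, so it is open.
Try {ParentEd}:
  P1: blocked at fork node ParentEd ∈ conditioning set.
{ParentEd} contains no descendant of PeerGroup and blocks every backdoor path.
No other singleton works — e.g. {Attendance} leaves P1 open — so {ParentEd} is the unique smallest valid adjustment set.

{ParentEd}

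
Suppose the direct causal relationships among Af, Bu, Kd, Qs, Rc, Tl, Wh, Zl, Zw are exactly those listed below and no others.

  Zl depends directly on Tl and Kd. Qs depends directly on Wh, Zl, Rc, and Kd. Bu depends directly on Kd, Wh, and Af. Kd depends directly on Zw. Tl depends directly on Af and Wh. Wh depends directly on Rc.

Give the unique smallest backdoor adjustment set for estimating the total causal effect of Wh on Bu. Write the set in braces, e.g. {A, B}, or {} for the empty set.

{}

Variables eligible for adjustment (non-descendants of Wh, excluding Wh and Bu): {Af, Kd, Rc, Zw}.
Backdoor paths from Wh to Bu:
  P1: Wh <- Rc -> Qs <- Kd -> Zl <- Tl <- Af -> Bu
  P2: Wh <- Rc -> Qs <- Kd -> Bu
  P3: Wh <- Rc -> Qs <- Zl <- Kd -> Bu
  P4: Wh <- Rc -> Qs <- Zl <- Tl <- Af -> Bu
Each backdoor path contains an unconditioned collider, so every path is already blocked with the empty conditioning set:
  P1: blocked at collider Qs (neither it nor any descendant is in the conditioning set).
  P2: blocked at collider Qs (neither it nor any descendant is in the conditioning set).
  P3: blocked at collider Qs (neither it nor any descendant is in the conditioning set).
  P4: blocked at collider Qs (neither it nor any descendant is in the conditioning set).
The empty set is therefore the unique smallest valid set.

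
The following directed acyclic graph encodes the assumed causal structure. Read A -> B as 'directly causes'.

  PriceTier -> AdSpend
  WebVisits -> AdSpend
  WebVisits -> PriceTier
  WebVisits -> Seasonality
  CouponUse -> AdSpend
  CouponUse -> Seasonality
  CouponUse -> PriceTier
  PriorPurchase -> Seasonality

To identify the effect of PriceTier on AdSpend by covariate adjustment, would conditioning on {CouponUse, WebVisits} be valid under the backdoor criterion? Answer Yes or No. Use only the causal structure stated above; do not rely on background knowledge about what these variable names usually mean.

Backdoor paths from PriceTier to AdSpend (paths whose first edge points into PriceTier):
  P1: PriceTier <- CouponUse -> Seasonality <- WebVisits -> AdSpend
  P2: PriceTier <- CouponUse -> AdSpend
  P3: PriceTier <- WebVisits -> Seasonality <- CouponUse -> AdSpend
  P4: PriceTier <- WebVisits -> AdSpend
Condition 1 (no descendant of PriceTier in the set): holds — descendants of PriceTier are {AdSpend}; none are in {CouponUse, WebVisits}.
Condition 2 (every backdoor path blocked by {CouponUse, WebVisits}):
  P1: blocked at fork node CouponUse ∈ conditioning set.
  P2: blocked at fork node CouponUse ∈ conditioning set.
  P3: blocked at fork node WebVisits ∈ conditioning set.
  P4: blocked at fork node WebVisits ∈ conditioning set.
{CouponUse, WebVisits} satisfies the backdoor criterion.

Yes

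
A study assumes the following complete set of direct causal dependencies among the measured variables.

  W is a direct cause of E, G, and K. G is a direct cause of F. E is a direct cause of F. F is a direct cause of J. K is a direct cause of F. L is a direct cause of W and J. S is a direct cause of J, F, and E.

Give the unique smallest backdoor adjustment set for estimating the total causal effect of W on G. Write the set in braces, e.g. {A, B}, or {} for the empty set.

{}

Variables eligible for adjustment (non-descendants of W, excluding W and G): {L, S}.
Backdoor paths from W to G:
  P1: W <- L -> J <- S -> E -> F <- G
  P2: W <- L -> J <- S -> F <- G
  P3: W <- L -> J <- F <- G
Each backdoor path contains an unconditioned collider, so every path is already blocked with the empty conditioning set:
  P1: blocked at collider J (neither it nor any descendant is in the conditioning set).
  P2: blocked at collider J (neither it nor any descendant is in the conditioning set).
  P3: blocked at collider J (neither it nor any descendant is in the conditioning set).
The empty set is therefore the unique smallest valid set.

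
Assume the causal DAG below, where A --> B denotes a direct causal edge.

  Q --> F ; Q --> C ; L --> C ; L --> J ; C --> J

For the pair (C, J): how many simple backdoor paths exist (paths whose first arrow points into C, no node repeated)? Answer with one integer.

1

A backdoor path from C to J is any simple undirected path whose first edge points into C (i.e. leaves C via a parent).
Parents of C: {L, Q}.
Enumerating:
  P1: C <- L -> J
That exhausts the simple backdoor paths. Count: 1.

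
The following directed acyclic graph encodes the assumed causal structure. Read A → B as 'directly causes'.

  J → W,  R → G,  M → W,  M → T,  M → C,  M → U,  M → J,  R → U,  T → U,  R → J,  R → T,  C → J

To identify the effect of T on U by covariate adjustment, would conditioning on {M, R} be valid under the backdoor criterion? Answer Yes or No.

Yes

Backdoor paths from T to U (paths whose first edge points into T):
  P1: T <- M -> C -> J <- R -> U
  P2: T <- M -> J <- R -> U
  P3: T <- M -> U
  P4: T <- M -> W <- J <- R -> U
  P5: T <- R -> J <- M -> U
  P6: T <- R -> J <- C <- M -> U
  P7: T <- R -> J -> W <- M -> U
  P8: T <- R -> U
Condition 1 (no descendant of T in the set): holds — descendants of T are {U}; none are in {M, R}.
Condition 2 (every backdoor path blocked by {M, R}):
  P1: blocked at fork node M ∈ conditioning set.
  P2: blocked at fork node M ∈ conditioning set.
  P3: blocked at fork node M ∈ conditioning set.
  P4: blocked at fork node M ∈ conditioning set.
  P5: blocked at fork node R ∈ conditioning set.
  P6: blocked at fork node R ∈ conditioning set.
  P7: blocked at fork node R ∈ conditioning set.
  P8: blocked at fork node R ∈ conditioning set.
{M, R} satisfies the backdoor criterion.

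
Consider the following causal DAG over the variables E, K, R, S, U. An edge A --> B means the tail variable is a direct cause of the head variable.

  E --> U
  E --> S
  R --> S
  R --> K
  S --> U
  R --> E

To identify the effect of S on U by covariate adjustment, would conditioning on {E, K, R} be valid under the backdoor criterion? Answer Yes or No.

Yes

Backdoor paths from S to U (paths whose first edge points into S):
  P1: S <- R -> E -> U
  P2: S <- E -> U
Condition 1 (no descendant of S in the set): holds — descendants of S are {U}; none are in {E, K, R}.
Condition 2 (every backdoor path blocked by {E, K, R}):
  P1: blocked at fork node R ∈ conditioning set.
  P2: blocked at fork node E ∈ conditioning set.
{E, K, R} satisfies the backdoor criterion.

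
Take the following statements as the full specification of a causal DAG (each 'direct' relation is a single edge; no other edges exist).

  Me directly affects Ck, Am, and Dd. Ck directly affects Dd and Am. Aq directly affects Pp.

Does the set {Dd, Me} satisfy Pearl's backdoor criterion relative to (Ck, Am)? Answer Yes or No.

No

Backdoor paths from Ck to Am (paths whose first edge points into Ck):
  P1: Ck <- Me -> Am
Condition 1 (no descendant of Ck in the set): FAILS — Dd is a descendant of Ck.
Condition 2 (every backdoor path blocked by {Dd, Me}):
  P1: blocked at fork node Me ∈ conditioning set.
{Dd, Me} does not satisfy the backdoor criterion.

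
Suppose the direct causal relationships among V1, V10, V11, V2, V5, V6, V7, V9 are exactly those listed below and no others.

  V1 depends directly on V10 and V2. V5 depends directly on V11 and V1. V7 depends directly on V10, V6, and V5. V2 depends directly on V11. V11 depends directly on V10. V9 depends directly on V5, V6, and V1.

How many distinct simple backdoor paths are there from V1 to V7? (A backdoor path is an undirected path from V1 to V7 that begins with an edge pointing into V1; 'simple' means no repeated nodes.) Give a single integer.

6

A backdoor path from V1 to V7 is any simple undirected path whose first edge points into V1 (i.e. leaves V1 via a parent).
Parents of V1: {V10, V2}.
Enumerating:
  P1: V1 <- V10 -> V11 -> V5 -> V7
  P2: V1 <- V10 -> V11 -> V5 -> V9 <- V6 -> V7
  P3: V1 <- V10 -> V7
  P4: V1 <- V2 <- V11 <- V10 -> V7
  P5: V1 <- V2 <- V11 -> V5 -> V7
  P6: V1 <- V2 <- V11 -> V5 -> V9 <- V6 -> V7
That exhausts the simple backdoor paths. Count: 6.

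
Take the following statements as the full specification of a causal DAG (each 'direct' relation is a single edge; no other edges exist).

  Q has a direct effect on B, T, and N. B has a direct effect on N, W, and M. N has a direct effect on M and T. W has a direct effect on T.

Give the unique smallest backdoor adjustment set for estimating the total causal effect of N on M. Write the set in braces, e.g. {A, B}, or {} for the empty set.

Variables eligible for adjustment (non-descendants of N, excluding N and M): {B, Q, W}.
Backdoor paths from N to M:
  P1: N <- Q -> B -> M
  P2: N <- Q -> T <- W <- B -> M
  P3: N <- B -> M
The empty set is not sufficient: P1 (N <- Q -> B -> M) has no collider blocking it and no conditioned non-collider, so it is open.
Try {B}:
  P1: blocked at chain node B ∈ conditioning set.
  P2: blocked at collider T (neither it nor any descendant is in the conditioning set).
  P3: blocked at fork node B ∈ conditioning set.
{B} contains no descendant of N and blocks every backdoor path.
No other singleton works — e.g. {Q} leaves P3 open — so {B} is the unique smallest valid adjustment set.

{B}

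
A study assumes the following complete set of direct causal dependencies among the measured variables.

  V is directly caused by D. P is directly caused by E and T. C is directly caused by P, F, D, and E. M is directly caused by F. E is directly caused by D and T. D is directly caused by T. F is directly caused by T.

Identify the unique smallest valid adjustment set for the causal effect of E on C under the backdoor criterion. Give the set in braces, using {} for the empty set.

{D, T}

Variables eligible for adjustment (non-descendants of E, excluding E and C): {D, F, M, T, V}.
Backdoor paths from E to C:
  P1: E <- T -> F -> C
  P2: E <- T -> D -> C
  P3: E <- T -> P -> C
  P4: E <- D <- T -> F -> C
  P5: E <- D <- T -> P -> C
  P6: E <- D -> C
The empty set is not sufficient: P1 (E <- T -> F -> C) has no collider blocking it and no conditioned non-collider, so it is open.
Try {D, T}:
  P1: blocked at fork node T ∈ conditioning set.
  P2: blocked at fork node T ∈ conditioning set.
  P3: blocked at fork node T ∈ conditioning set.
  P4: blocked at chain node D ∈ conditioning set.
  P5: blocked at chain node D ∈ conditioning set.
  P6: blocked at fork node D ∈ conditioning set.
{D, T} contains no descendant of E and blocks every backdoor path.
Every element of {D, T} is needed (dropping D leaves P6 open; dropping T leaves P1 open), so no proper subset is valid.
Among all size-2 subsets of the eligible variables, only {D, T} blocks every backdoor path, so it is the unique smallest valid adjustment set.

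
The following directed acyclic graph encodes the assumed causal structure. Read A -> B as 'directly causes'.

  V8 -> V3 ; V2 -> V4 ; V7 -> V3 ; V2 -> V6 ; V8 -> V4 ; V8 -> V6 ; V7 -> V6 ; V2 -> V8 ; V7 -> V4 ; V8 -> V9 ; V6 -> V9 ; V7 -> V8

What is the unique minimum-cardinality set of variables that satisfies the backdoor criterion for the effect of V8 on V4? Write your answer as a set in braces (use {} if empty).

{V2, V7}

Variables eligible for adjustment (non-descendants of V8, excluding V8 and V4): {V2, V7}.
Backdoor paths from V8 to V4:
  P1: V8 <- V2 -> V6 <- V7 -> V4
  P2: V8 <- V2 -> V4
  P3: V8 <- V7 -> V6 <- V2 -> V4
  P4: V8 <- V7 -> V4
The empty set is not sufficient: P2 (V8 <- V2 -> V4) has no collider blocking it and no conditioned non-collider, so it is open.
Try {V2, V7}:
  P1: blocked at fork node V2 ∈ conditioning set.
  P2: blocked at fork node V2 ∈ conditioning set.
  P3: blocked at fork node V7 ∈ conditioning set.
  P4: blocked at fork node V7 ∈ conditioning set.
{V2, V7} contains no descendant of V8 and blocks every backdoor path.
Every element of {V2, V7} is needed (dropping V2 leaves P2 open; dropping V7 leaves P4 open), so no proper subset is valid.
Among all size-2 subsets of the eligible variables, only {V2, V7} blocks every backdoor path, so it is the unique smallest valid adjustment set.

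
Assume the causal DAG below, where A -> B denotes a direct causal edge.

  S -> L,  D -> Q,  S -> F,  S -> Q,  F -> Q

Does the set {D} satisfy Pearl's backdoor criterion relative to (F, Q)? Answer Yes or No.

Backdoor paths from F to Q (paths whose first edge points into F):
  P1: F <- S -> Q
Condition 1 (no descendant of F in the set): holds — descendants of F are {Q}; none are in {D}.
Condition 2 (every backdoor path blocked by {D}):
  P1: open — no interior node is in the conditioning set.
{D} does not satisfy the backdoor criterion.

No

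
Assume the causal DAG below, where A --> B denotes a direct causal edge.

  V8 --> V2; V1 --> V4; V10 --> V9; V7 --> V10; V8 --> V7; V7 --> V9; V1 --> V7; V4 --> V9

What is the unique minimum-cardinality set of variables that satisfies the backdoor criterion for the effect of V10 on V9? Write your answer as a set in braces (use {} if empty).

{V7}

Variables eligible for adjustment (non-descendants of V10, excluding V10 and V9): {V1, V2, V4, V7, V8}.
Backdoor paths from V10 to V9:
  P1: V10 <- V7 <- V1 -> V4 -> V9
  P2: V10 <- V7 -> V9
The empty set is not sufficient: P1 (V10 <- V7 <- V1 -> V4 -> V9) has no collider blocking it and no conditioned non-collider, so it is open.
Try {V7}:
  P1: blocked at chain node V7 ∈ conditioning set.
  P2: blocked at fork node V7 ∈ conditioning set.
{V7} contains no descendant of V10 and blocks every backdoor path.
No other singleton works — e.g. {V8} leaves P1 open — so {V7} is the unique smallest valid adjustment set.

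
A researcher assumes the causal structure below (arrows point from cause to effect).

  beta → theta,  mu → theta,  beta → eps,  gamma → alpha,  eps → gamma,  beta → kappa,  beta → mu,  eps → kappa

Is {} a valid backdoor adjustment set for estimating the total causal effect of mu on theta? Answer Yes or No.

No

Backdoor paths from mu to theta (paths whose first edge points into mu):
  P1: mu <- beta -> theta
Condition 1 (no descendant of mu in the set): holds — descendants of mu are {theta}; none are in {}.
Condition 2 (every backdoor path blocked by {}):
  P1: open — no interior node is in the conditioning set.
{} does not satisfy the backdoor criterion.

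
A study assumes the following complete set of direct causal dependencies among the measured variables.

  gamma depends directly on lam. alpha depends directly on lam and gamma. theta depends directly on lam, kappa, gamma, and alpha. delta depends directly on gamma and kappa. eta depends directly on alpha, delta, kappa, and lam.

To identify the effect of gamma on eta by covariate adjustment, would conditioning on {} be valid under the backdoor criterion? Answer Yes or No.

Backdoor paths from gamma to eta (paths whose first edge points into gamma):
  P1: gamma <- lam -> alpha -> theta <- kappa -> delta -> eta
  P2: gamma <- lam -> alpha -> theta <- kappa -> eta
  P3: gamma <- lam -> alpha -> eta
  P4: gamma <- lam -> theta <- alpha -> eta
  P5: gamma <- lam -> theta <- kappa -> delta -> eta
  P6: gamma <- lam -> theta <- kappa -> eta
  P7: gamma <- lam -> eta
Condition 1 (no descendant of gamma in the set): holds — descendants of gamma are {alpha, delta, eta, theta}; none are in {}.
Condition 2 (every backdoor path blocked by {}):
  P1: blocked at collider theta (neither it nor any descendant is in the conditioning set).
  P2: blocked at collider theta (neither it nor any descendant is in the conditioning set).
  P3: open — no interior node is in the conditioning set.
  P4: blocked at collider theta (neither it nor any descendant is in the conditioning set).
  P5: blocked at collider theta (neither it nor any descendant is in the conditioning set).
  P6: blocked at collider theta (neither it nor any descendant is in the conditioning set).
  P7: open — no interior node is in the conditioning set.
{} does not satisfy the backdoor criterion.

No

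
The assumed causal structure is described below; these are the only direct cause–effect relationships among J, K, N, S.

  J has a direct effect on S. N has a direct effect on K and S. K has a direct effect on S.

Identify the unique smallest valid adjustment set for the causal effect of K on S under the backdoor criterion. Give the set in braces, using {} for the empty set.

{N}

Variables eligible for adjustment (non-descendants of K, excluding K and S): {J, N}.
Backdoor paths from K to S:
  P1: K <- N -> S
The empty set is not sufficient: P1 (K <- N -> S) has no collider blocking it and no conditioned non-collider, so it is open.
Try {N}:
  P1: blocked at fork node N ∈ conditioning set.
{N} contains no descendant of K and blocks every backdoor path.
No other singleton works — e.g. {J} leaves P1 open — so {N} is the unique smallest valid adjustment set.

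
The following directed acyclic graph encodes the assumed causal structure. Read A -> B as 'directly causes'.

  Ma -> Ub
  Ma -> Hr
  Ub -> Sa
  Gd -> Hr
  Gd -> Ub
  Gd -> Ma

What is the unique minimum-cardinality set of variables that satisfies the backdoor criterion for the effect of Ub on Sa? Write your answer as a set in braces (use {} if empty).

{}

Variables eligible for adjustment (non-descendants of Ub, excluding Ub and Sa): {Gd, Hr, Ma}.
Backdoor paths from Ub to Sa:
  (none)
With no backdoor paths the empty set already satisfies the criterion, and it is trivially minimal.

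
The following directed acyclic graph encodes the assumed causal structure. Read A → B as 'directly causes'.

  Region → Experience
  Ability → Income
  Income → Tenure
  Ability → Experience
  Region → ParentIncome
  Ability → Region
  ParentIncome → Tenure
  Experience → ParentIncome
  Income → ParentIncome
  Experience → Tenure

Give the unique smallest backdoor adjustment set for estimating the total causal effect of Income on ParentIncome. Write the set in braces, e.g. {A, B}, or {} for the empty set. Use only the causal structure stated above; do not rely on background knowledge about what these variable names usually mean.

{Ability}

Variables eligible for adjustment (non-descendants of Income, excluding Income and ParentIncome): {Ability, Experience, Region}.
Backdoor paths from Income to ParentIncome:
  P1: Income <- Ability -> Region -> Experience -> ParentIncome
  P2: Income <- Ability -> Region -> Experience -> Tenure <- ParentIncome
  P3: Income <- Ability -> Region -> ParentIncome
  P4: Income <- Ability -> Experience <- Region -> ParentIncome
  P5: Income <- Ability -> Experience -> ParentIncome
  P6: Income <- Ability -> Experience -> Tenure <- ParentIncome
The empty set is not sufficient: P1 (Income <- Ability -> Region -> Experience -> ParentIncome) has no collider blocking it and no conditioned non-collider, so it is open.
Try {Ability}:
  P1: blocked at fork node Ability ∈ conditioning set.
  P2: blocked at fork node Ability ∈ conditioning set.
  P3: blocked at fork node Ability ∈ conditioning set.
  P4: blocked at fork node Ability ∈ conditioning set.
  P5: blocked at fork node Ability ∈ conditioning set.
  P6: blocked at fork node Ability ∈ conditioning set.
{Ability} contains no descendant of Income and blocks every backdoor path.
No other singleton works — e.g. {Region} leaves P5 open — so {Ability} is the unique smallest valid adjustment set.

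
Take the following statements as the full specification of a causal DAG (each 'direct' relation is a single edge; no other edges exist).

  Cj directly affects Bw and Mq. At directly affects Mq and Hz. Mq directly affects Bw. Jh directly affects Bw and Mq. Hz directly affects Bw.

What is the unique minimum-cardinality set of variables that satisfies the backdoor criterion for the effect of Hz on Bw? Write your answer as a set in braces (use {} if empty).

{At}

Variables eligible for adjustment (non-descendants of Hz, excluding Hz and Bw): {At, Cj, Jh, Mq}.
Backdoor paths from Hz to Bw:
  P1: Hz <- At -> Mq <- Jh -> Bw
  P2: Hz <- At -> Mq <- Cj -> Bw
  P3: Hz <- At -> Mq -> Bw
The empty set is not sufficient: P3 (Hz <- At -> Mq -> Bw) has no collider blocking it and no conditioned non-collider, so it is open.
Try {At}:
  P1: blocked at fork node At ∈ conditioning set.
  P2: blocked at fork node At ∈ conditioning set.
  P3: blocked at fork node At ∈ conditioning set.
{At} contains no descendant of Hz and blocks every backdoor path.
No other singleton works — e.g. {Jh} leaves P3 open — so {At} is the unique smallest valid adjustment set.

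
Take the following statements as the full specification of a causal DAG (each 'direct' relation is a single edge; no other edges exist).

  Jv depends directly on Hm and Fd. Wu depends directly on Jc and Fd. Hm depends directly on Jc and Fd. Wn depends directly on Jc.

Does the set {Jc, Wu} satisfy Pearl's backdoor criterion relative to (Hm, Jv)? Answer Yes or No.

Backdoor paths from Hm to Jv (paths whose first edge points into Hm):
  P1: Hm <- Jc -> Wu <- Fd -> Jv
  P2: Hm <- Fd -> Jv
Condition 1 (no descendant of Hm in the set): holds — descendants of Hm are {Jv}; none are in {Jc, Wu}.
Condition 2 (every backdoor path blocked by {Jc, Wu}):
  P1: blocked at fork node Jc ∈ conditioning set.
  P2: open — no interior node is in the conditioning set.
{Jc, Wu} does not satisfy the backdoor criterion.

No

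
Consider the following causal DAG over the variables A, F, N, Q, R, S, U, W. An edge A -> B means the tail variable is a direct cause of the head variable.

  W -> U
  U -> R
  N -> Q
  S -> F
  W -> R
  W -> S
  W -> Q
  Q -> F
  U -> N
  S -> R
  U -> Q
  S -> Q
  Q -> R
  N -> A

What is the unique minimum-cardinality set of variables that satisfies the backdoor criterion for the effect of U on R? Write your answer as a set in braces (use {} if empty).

Variables eligible for adjustment (non-descendants of U, excluding U and R): {S, W}.
Backdoor paths from U to R:
  P1: U <- W -> S -> Q -> R
  P2: U <- W -> S -> R
  P3: U <- W -> S -> F <- Q -> R
  P4: U <- W -> Q <- S -> R
  P5: U <- W -> Q -> R
  P6: U <- W -> Q -> F <- S -> R
  P7: U <- W -> R
The empty set is not sufficient: P1 (U <- W -> S -> Q -> R) has no collider blocking it and no conditioned non-collider, so it is open.
Try {W}:
  P1: blocked at fork node W ∈ conditioning set.
  P2: blocked at fork node W ∈ conditioning set.
  P3: blocked at fork node W ∈ conditioning set.
  P4: blocked at fork node W ∈ conditioning set.
  P5: blocked at fork node W ∈ conditioning set.
  P6: blocked at fork node W ∈ conditioning set.
  P7: blocked at fork node W ∈ conditioning set.
{W} contains no descendant of U and blocks every backdoor path.
No other singleton works — e.g. {S} leaves P5 open — so {W} is the unique smallest valid adjustment set.

{W}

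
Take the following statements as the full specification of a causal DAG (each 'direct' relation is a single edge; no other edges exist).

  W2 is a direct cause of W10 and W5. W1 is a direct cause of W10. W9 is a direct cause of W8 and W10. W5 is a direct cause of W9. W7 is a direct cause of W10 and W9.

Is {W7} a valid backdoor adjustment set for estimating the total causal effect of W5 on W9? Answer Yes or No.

Yes

Backdoor paths from W5 to W9 (paths whose first edge points into W5):
  P1: W5 <- W2 -> W10 <- W7 -> W9
  P2: W5 <- W2 -> W10 <- W9
Condition 1 (no descendant of W5 in the set): holds — descendants of W5 are {W10, W8, W9}; none are in {W7}.
Condition 2 (every backdoor path blocked by {W7}):
  P1: blocked at collider W10 (neither it nor any descendant is in the conditioning set).
  P2: blocked at collider W10 (neither it nor any descendant is in the conditioning set).
{W7} satisfies the backdoor criterion.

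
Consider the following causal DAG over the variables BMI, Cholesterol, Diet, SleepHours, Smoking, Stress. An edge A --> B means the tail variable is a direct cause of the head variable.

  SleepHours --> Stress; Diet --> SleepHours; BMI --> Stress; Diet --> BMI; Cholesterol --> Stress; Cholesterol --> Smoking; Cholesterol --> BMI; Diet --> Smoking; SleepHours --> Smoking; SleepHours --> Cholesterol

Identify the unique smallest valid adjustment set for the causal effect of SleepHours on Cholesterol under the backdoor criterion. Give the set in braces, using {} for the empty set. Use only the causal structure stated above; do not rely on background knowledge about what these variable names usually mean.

{}

Variables eligible for adjustment (non-descendants of SleepHours, excluding SleepHours and Cholesterol): {Diet}.
Backdoor paths from SleepHours to Cholesterol:
  P1: SleepHours <- Diet -> Smoking <- Cholesterol
  P2: SleepHours <- Diet -> BMI <- Cholesterol
  P3: SleepHours <- Diet -> BMI -> Stress <- Cholesterol
Each backdoor path contains an unconditioned collider, so every path is already blocked with the empty conditioning set:
  P1: blocked at collider Smoking (neither it nor any descendant is in the conditioning set).
  P2: blocked at collider BMI (neither it nor any descendant is in the conditioning set).
  P3: blocked at collider Stress (neither it nor any descendant is in the conditioning set).
The empty set is therefore the unique smallest valid set.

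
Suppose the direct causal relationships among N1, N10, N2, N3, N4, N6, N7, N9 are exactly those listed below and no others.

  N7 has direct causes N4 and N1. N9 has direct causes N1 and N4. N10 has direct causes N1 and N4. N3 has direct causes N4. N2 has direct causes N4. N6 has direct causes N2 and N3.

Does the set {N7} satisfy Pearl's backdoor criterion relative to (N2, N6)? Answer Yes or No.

No

Backdoor paths from N2 to N6 (paths whose first edge points into N2):
  P1: N2 <- N4 -> N3 -> N6
Condition 1 (no descendant of N2 in the set): holds — descendants of N2 are {N6}; none are in {N7}.
Condition 2 (every backdoor path blocked by {N7}):
  P1: open — no interior node is in the conditioning set.
{N7} does not satisfy the backdoor criterion.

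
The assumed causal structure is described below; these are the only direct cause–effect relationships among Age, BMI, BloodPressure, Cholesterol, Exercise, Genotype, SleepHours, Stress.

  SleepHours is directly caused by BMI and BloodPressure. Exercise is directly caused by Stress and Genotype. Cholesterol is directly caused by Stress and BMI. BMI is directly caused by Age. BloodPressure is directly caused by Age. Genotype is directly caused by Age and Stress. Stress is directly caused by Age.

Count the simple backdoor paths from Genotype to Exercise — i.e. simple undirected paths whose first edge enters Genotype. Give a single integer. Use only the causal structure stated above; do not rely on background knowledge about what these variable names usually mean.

A backdoor path from Genotype to Exercise is any simple undirected path whose first edge points into Genotype (i.e. leaves Genotype via a parent).
Parents of Genotype: {Age, Stress}.
Enumerating:
  P1: Genotype <- Age -> BloodPressure -> SleepHours <- BMI -> Cholesterol <- Stress -> Exercise
  P2: Genotype <- Age -> Stress -> Exercise
  P3: Genotype <- Age -> BMI -> Cholesterol <- Stress -> Exercise
  P4: Genotype <- Stress -> Exercise
That exhausts the simple backdoor paths. Count: 4.

4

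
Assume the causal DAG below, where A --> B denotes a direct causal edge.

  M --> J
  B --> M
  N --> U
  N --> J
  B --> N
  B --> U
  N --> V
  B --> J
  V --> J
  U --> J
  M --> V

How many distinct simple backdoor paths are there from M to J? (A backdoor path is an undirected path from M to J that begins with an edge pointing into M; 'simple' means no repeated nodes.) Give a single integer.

A backdoor path from M to J is any simple undirected path whose first edge points into M (i.e. leaves M via a parent).
Parents of M: {B}.
Enumerating:
  P1: M <- B -> N -> U -> J
  P2: M <- B -> N -> V -> J
  P3: M <- B -> N -> J
  P4: M <- B -> U <- N -> V -> J
  P5: M <- B -> U <- N -> J
  P6: M <- B -> U -> J
  P7: M <- B -> J
That exhausts the simple backdoor paths. Count: 7.

7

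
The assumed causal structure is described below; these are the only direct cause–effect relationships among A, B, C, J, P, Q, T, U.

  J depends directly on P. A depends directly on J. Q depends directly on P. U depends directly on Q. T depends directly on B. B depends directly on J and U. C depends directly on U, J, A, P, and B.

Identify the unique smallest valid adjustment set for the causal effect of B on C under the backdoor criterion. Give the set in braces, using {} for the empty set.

{J, U}

Variables eligible for adjustment (non-descendants of B, excluding B and C): {A, J, P, Q, U}.
Backdoor paths from B to C:
  P1: B <- J <- P -> Q -> U -> C
  P2: B <- J <- P -> C
  P3: B <- J -> A -> C
  P4: B <- J -> C
  P5: B <- U <- Q <- P -> J -> A -> C
  P6: B <- U <- Q <- P -> J -> C
  P7: B <- U <- Q <- P -> C
  P8: B <- U -> C
The empty set is not sufficient: P1 (B <- J <- P -> Q -> U -> C) has no collider blocking it and no conditioned non-collider, so it is open.
Try {J, U}:
  P1: blocked at chain node J ∈ conditioning set.
  P2: blocked at chain node J ∈ conditioning set.
  P3: blocked at fork node J ∈ conditioning set.
  P4: blocked at fork node J ∈ conditioning set.
  P5: blocked at chain node U ∈ conditioning set.
  P6: blocked at chain node U ∈ conditioning set.
  P7: blocked at chain node U ∈ conditioning set.
  P8: blocked at fork node U ∈ conditioning set.
{J, U} contains no descendant of B and blocks every backdoor path.
Every element of {J, U} is needed (dropping J leaves P2 open; dropping U leaves P7 open), so no proper subset is valid.
Among all size-2 subsets of the eligible variables, only {J, U} blocks every backdoor path, so it is the unique smallest valid adjustment set.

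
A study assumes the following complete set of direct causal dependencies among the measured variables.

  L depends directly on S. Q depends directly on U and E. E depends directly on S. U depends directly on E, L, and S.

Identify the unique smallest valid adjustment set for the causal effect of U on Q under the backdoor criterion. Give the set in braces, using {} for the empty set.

Variables eligible for adjustment (non-descendants of U, excluding U and Q): {E, L, S}.
Backdoor paths from U to Q:
  P1: U <- S -> E -> Q
  P2: U <- L <- S -> E -> Q
  P3: U <- E -> Q
The empty set is not sufficient: P1 (U <- S -> E -> Q) has no collider blocking it and no conditioned non-collider, so it is open.
Try {E}:
  P1: blocked at chain node E ∈ conditioning set.
  P2: blocked at chain node E ∈ conditioning set.
  P3: blocked at fork node E ∈ conditioning set.
{E} contains no descendant of U and blocks every backdoor path.
No other singleton works — e.g. {S} leaves P3 open — so {E} is the unique smallest valid adjustment set.

{E}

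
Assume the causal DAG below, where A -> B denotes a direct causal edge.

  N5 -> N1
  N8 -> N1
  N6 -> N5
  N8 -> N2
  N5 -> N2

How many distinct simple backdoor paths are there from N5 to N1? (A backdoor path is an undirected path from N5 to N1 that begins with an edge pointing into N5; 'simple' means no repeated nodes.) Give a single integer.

A backdoor path from N5 to N1 is any simple undirected path whose first edge points into N5 (i.e. leaves N5 via a parent).
Parents of N5: {N6}.
No simple path from any parent of N5 reaches N1 without revisiting N5, so there are no backdoor paths.

0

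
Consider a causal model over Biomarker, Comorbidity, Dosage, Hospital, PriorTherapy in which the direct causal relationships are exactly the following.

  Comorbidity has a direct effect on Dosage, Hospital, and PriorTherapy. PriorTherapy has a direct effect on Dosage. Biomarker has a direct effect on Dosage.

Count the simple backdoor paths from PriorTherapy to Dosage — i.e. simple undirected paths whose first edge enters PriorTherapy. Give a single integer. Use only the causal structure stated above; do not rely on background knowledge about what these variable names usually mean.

1

A backdoor path from PriorTherapy to Dosage is any simple undirected path whose first edge points into PriorTherapy (i.e. leaves PriorTherapy via a parent).
Parents of PriorTherapy: {Comorbidity}.
Enumerating:
  P1: PriorTherapy <- Comorbidity -> Dosage
That exhausts the simple backdoor paths. Count: 1.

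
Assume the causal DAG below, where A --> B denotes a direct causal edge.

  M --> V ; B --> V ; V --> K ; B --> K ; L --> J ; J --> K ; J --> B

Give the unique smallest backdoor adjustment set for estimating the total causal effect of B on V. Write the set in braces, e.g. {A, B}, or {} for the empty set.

{}

Variables eligible for adjustment (non-descendants of B, excluding B and V): {J, L, M}.
Backdoor paths from B to V:
  P1: B <- J -> K <- V
Each backdoor path contains an unconditioned collider, so every path is already blocked with the empty conditioning set:
  P1: blocked at collider K (neither it nor any descendant is in the conditioning set).
The empty set is therefore the unique smallest valid set.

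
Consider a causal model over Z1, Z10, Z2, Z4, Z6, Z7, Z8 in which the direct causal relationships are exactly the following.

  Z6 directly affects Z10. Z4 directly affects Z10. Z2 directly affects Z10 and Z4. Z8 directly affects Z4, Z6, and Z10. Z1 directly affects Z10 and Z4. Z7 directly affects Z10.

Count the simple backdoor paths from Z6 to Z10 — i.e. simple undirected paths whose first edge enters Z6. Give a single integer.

A backdoor path from Z6 to Z10 is any simple undirected path whose first edge points into Z6 (i.e. leaves Z6 via a parent).
Parents of Z6: {Z8}.
Enumerating:
  P1: Z6 <- Z8 -> Z4 <- Z1 -> Z10
  P2: Z6 <- Z8 -> Z4 <- Z2 -> Z10
  P3: Z6 <- Z8 -> Z4 -> Z10
  P4: Z6 <- Z8 -> Z10
That exhausts the simple backdoor paths. Count: 4.

4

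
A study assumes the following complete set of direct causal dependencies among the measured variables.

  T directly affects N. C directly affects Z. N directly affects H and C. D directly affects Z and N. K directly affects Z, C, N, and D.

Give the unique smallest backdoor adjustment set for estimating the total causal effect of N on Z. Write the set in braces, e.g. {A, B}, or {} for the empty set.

Variables eligible for adjustment (non-descendants of N, excluding N and Z): {D, K, T}.
Backdoor paths from N to Z:
  P1: N <- K -> D -> Z
  P2: N <- K -> C -> Z
  P3: N <- K -> Z
  P4: N <- D <- K -> C -> Z
  P5: N <- D <- K -> Z
  P6: N <- D -> Z
The empty set is not sufficient: P1 (N <- K -> D -> Z) has no collider blocking it and no conditioned non-collider, so it is open.
Try {D, K}:
  P1: blocked at fork node K ∈ conditioning set.
  P2: blocked at fork node K ∈ conditioning set.
  P3: blocked at fork node K ∈ conditioning set.
  P4: blocked at chain node D ∈ conditioning set.
  P5: blocked at chain node D ∈ conditioning set.
  P6: blocked at fork node D ∈ conditioning set.
{D, K} contains no descendant of N and blocks every backdoor path.
Every element of {D, K} is needed (dropping D leaves P6 open; dropping K leaves P2 open), so no proper subset is valid.
Among all size-2 subsets of the eligible variables, only {D, K} blocks every backdoor path, so it is the unique smallest valid adjustment set.

{D, K}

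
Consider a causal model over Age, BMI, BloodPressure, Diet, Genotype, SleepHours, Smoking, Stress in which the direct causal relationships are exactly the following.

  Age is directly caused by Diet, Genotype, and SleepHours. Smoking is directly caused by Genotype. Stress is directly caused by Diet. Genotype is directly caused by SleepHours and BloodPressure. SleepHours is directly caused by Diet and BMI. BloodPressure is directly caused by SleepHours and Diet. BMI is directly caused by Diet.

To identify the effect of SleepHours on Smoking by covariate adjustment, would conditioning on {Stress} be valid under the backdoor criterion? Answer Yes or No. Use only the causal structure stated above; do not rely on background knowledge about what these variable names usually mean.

No

Backdoor paths from SleepHours to Smoking (paths whose first edge points into SleepHours):
  P1: SleepHours <- Diet -> BloodPressure -> Genotype -> Smoking
  P2: SleepHours <- Diet -> Age <- Genotype -> Smoking
  P3: SleepHours <- BMI <- Diet -> BloodPressure -> Genotype -> Smoking
  P4: SleepHours <- BMI <- Diet -> Age <- Genotype -> Smoking
Condition 1 (no descendant of SleepHours in the set): holds — descendants of SleepHours are {Age, BloodPressure, Genotype, Smoking}; none are in {Stress}.
Condition 2 (every backdoor path blocked by {Stress}):
  P1: open — no interior node is in the conditioning set.
  P2: blocked at collider Age (neither it nor any descendant is in the conditioning set).
  P3: open — no interior node is in the conditioning set.
  P4: blocked at collider Age (neither it nor any descendant is in the conditioning set).
{Stress} does not satisfy the backdoor criterion.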